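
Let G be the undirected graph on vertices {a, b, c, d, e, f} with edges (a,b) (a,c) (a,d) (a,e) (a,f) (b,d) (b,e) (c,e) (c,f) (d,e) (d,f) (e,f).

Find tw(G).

3

A width-3 tree decomposition is:
Bags: B1 = {a, c, e, f}  B2 = {a, d, e, f}  B3 = {a, b, d, e}
Tree: B1–B2, B2–B3
Every bag has size at most 4, so the width is 4 − 1 = 3 and tw(G) ≤ 3. Conversely, {a, d, e, f} is a clique of size 4, and the vertices of any clique must share a bag in every tree decomposition; so some bag has ≥ 4 vertices and tw(G) ≥ 3. Hence tw(G) = 3 exactly.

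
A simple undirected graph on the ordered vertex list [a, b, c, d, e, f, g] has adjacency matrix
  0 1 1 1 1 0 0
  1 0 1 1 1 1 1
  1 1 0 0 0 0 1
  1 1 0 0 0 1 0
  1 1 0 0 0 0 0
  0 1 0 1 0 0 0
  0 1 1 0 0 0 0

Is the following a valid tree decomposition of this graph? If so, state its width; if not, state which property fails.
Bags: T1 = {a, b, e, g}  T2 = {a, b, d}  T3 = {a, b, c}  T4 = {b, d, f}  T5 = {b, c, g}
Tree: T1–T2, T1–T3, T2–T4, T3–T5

A tree decomposition must satisfy three properties: every vertex lies in some bag; for every edge, both endpoints lie together in some bag; and for every vertex, the bags containing it form a connected subtree. Here bags containing vertex g are not connected in the tree, so the decomposition is invalid.

No — bags containing vertex g are not connected in the tree.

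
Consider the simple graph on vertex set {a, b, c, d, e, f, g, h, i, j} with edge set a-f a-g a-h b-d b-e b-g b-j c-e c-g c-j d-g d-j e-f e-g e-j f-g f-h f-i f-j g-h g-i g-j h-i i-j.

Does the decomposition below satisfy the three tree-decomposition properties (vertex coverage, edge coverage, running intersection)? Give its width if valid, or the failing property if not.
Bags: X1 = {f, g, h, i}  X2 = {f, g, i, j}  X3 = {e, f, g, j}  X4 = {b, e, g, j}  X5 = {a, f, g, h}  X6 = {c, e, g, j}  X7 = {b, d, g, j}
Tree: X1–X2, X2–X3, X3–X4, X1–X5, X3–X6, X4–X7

Every vertex of G appears in some bag (union = {a, b, c, d, e, f, g, h, i, j}); every edge is covered by a bag; and for each vertex v the set of bags containing v is connected in the bag tree. The decomposition is therefore valid. The largest bag has 4 vertices, so the width is 3.

Yes; width 3.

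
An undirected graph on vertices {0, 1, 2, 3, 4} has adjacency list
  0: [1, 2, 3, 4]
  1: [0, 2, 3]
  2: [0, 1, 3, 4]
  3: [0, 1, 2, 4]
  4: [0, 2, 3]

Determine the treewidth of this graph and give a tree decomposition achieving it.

Each bag holds 4 vertices, so the decomposition has width 3, which upper-bounds the treewidth. For the lower bound, the 4 vertices {0, 1, 2, 3} are pairwise adjacent, and any tree decomposition puts a clique entirely inside one bag — forcing width ≥ 3. Therefore the treewidth is 3.

Treewidth 3.
One optimal decomposition is:
Bags: B1 = {0, 1, 2, 3}  B2 = {0, 2, 3, 4}
Tree: B1–B2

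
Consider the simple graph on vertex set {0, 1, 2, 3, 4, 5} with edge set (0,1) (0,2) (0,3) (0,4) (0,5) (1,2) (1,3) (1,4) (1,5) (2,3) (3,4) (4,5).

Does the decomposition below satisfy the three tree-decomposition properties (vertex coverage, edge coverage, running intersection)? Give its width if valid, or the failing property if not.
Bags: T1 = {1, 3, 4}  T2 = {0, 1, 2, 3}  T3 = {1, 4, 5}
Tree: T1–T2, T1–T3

No — edge (0,4) lies in no bag.

A tree decomposition must satisfy three properties: every vertex lies in some bag; for every edge, both endpoints lie together in some bag; and for every vertex, the bags containing it form a connected subtree. Here edge (0,4) lies in no bag, so the decomposition is invalid.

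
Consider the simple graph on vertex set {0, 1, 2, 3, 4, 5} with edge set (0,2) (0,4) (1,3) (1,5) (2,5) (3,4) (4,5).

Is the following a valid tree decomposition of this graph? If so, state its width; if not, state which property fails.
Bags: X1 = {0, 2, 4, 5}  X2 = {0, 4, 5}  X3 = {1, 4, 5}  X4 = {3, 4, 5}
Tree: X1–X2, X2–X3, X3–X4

A tree decomposition must satisfy three properties: every vertex lies in some bag; for every edge, both endpoints lie together in some bag; and for every vertex, the bags containing it form a connected subtree. Here edge (1,3) lies in no bag, so the decomposition is invalid.

No — edge (1,3) lies in no bag.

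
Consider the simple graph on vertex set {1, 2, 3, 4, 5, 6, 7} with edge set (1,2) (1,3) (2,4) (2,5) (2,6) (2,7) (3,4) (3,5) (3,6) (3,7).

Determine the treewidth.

2

A width-2 tree decomposition is:
Bags: B1 = {2, 3, 5}  B2 = {2, 3, 6}  B3 = {1, 2, 3}  B4 = {2, 3, 4}  B5 = {2, 3, 7}
Tree: B1–B2, B2–B3, B3–B4, B4–B5
Every bag has size at most 3, so the width is 3 − 1 = 2 and tw(G) ≤ 2. The edges 2–5–3–6–2 form a cycle, so G is not a tree and its treewidth is at least 2. Combining the bounds, tw(G) = 2.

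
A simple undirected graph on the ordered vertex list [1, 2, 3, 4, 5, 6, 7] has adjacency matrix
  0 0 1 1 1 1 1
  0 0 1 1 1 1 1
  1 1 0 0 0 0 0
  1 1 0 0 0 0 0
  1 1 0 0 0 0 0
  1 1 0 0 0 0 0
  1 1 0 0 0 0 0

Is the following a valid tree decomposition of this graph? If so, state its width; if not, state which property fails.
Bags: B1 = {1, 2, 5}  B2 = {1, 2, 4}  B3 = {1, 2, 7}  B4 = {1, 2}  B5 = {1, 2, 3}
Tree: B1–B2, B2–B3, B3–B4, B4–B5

A tree decomposition must satisfy three properties: every vertex lies in some bag; for every edge, both endpoints lie together in some bag; and for every vertex, the bags containing it form a connected subtree. Here vertex 6 appears in no bag, so the decomposition is invalid.

No — vertex 6 appears in no bag.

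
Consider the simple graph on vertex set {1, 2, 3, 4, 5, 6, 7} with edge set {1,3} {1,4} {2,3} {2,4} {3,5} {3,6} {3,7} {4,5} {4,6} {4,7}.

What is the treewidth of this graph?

2

A width-2 tree decomposition is:
Bags: B1 = {3, 4, 6}  B2 = {3, 4, 5}  B3 = {3, 4, 7}  B4 = {2, 3, 4}  B5 = {1, 3, 4}
Tree: B1–B2, B2–B3, B3–B4, B4–B5
The largest bag has 3 vertices, giving width 2; this decomposition certifies tw(G) ≤ 2. The edges 3–6–4–5–3 form a cycle, so G is not a tree and its treewidth is at least 2. Therefore the treewidth is 2.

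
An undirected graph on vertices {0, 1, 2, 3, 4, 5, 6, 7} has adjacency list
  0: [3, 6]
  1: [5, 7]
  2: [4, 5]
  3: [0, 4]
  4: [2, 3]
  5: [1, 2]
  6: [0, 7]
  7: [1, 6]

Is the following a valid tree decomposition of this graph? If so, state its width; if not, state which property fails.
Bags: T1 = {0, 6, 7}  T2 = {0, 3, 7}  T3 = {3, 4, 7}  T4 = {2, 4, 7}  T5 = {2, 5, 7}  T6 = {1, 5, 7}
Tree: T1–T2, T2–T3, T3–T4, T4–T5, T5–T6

Yes; width 2.

Checking the three conditions: (i) the bags cover all of {0, 1, 2, 3, 4, 5, 6, 7}; (ii) for each edge, some bag contains both endpoints; (iii) the bags containing any fixed vertex form a subtree. All hold, so the decomposition is valid with width 3 − 1 = 2.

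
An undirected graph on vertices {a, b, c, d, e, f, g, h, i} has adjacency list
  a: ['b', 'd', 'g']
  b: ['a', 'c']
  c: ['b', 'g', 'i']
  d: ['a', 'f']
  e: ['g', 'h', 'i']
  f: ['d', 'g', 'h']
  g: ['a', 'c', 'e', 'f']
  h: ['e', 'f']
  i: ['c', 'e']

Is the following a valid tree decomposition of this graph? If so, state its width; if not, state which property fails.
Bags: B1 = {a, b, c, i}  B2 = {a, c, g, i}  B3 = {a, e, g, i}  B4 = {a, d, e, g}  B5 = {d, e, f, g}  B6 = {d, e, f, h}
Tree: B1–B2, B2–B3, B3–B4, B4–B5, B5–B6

Yes; width 3.

Checking the three conditions: (i) the bags cover all of {a, b, c, d, e, f, g, h, i}; (ii) for each edge, some bag contains both endpoints; (iii) the bags containing any fixed vertex form a subtree. All hold, so the decomposition is valid with width 4 − 1 = 3.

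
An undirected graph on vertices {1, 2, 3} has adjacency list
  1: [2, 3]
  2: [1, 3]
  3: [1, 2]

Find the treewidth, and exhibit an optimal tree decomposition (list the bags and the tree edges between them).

Treewidth 2.
One such decomposition:
Bags: B1 = {1, 2, 3}
Tree: (single bag)

With just one bag of size 3, the width is 3 − 1 = 2, so tw(G) ≤ 2. Conversely, {1, 2, 3} is a clique of size 3, and the vertices of any clique must share a bag in every tree decomposition; so some bag has ≥ 3 vertices and tw(G) ≥ 2. Hence tw(G) = 2 exactly.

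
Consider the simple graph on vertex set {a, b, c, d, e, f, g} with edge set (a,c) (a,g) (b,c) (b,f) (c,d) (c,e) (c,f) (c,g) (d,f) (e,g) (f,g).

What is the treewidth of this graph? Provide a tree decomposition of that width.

Treewidth 2.
One such decomposition:
Bags: B1 = {b, c, f}  B2 = {c, d, f}  B3 = {c, f, g}  B4 = {c, e, g}  B5 = {a, c, g}
Tree: B1–B2, B1–B3, B3–B4, B4–B5

Every bag has size at most 3, so the width is 3 − 1 = 2 and tw(G) ≤ 2. Conversely, {a, c, g} is a clique of size 3, and the vertices of any clique must share a bag in every tree decomposition; so some bag has ≥ 3 vertices and tw(G) ≥ 2. Therefore the treewidth is 2.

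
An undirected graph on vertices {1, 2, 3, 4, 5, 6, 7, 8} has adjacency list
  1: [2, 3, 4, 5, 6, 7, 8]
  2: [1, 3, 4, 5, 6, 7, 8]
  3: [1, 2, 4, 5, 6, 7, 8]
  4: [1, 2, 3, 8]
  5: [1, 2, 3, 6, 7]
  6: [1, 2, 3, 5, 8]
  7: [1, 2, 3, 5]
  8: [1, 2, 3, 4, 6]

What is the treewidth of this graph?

4

A width-4 tree decomposition is:
Bags: B1 = {1, 2, 3, 5, 7}  B2 = {1, 2, 3, 5, 6}  B3 = {1, 2, 3, 6, 8}  B4 = {1, 2, 3, 4, 8}
Tree: B1–B2, B2–B3, B3–B4
Every bag has size at most 5, so the width is 5 − 1 = 4 and tw(G) ≤ 4. For the lower bound, the 5 vertices {1, 2, 3, 4, 8} are pairwise adjacent, and any tree decomposition puts a clique entirely inside one bag — forcing width ≥ 4. Combining the bounds, tw(G) = 4.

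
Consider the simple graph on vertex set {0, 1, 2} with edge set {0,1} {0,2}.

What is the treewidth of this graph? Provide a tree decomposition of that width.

The largest bag has 2 vertices, giving width 1; this decomposition certifies tw(G) ≤ 1. Any graph with an edge has treewidth ≥ 1, and G has the edge 1–0. The upper and lower bounds meet at 1, so that is the treewidth.

Treewidth 1.
One optimal decomposition is:
Bags: B1 = {0, 1}  B2 = {0, 2}
Tree: B1–B2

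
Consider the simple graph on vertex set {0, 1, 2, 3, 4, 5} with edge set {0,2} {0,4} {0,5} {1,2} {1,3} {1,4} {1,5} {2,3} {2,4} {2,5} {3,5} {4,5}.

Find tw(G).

3

A width-3 tree decomposition is:
Bags: B1 = {1, 2, 4, 5}  B2 = {0, 2, 4, 5}  B3 = {1, 2, 3, 5}
Tree: B1–B2, B1–B3
The largest bag has 4 vertices, giving width 3; this decomposition certifies tw(G) ≤ 3. Conversely, {0, 2, 4, 5} is a clique of size 4, and the vertices of any clique must share a bag in every tree decomposition; so some bag has ≥ 4 vertices and tw(G) ≥ 3. Combining the bounds, tw(G) = 3.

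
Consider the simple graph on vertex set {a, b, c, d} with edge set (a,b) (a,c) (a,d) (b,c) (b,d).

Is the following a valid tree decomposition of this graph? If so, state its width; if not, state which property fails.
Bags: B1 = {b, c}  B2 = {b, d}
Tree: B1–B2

A tree decomposition must satisfy three properties: every vertex lies in some bag; for every edge, both endpoints lie together in some bag; and for every vertex, the bags containing it form a connected subtree. Here vertex a appears in no bag, so the decomposition is invalid.

No — vertex a appears in no bag.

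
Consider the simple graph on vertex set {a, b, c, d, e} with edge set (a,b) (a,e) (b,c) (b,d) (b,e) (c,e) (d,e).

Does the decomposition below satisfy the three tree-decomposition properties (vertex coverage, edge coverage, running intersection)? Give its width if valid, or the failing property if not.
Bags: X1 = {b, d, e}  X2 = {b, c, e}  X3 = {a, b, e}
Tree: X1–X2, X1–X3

Yes; width 2.

Vertex coverage: the bags together contain {a, b, c, d, e}, the full vertex set. Edge coverage: each edge of G has both endpoints in at least one bag. Running intersection: for every vertex, the bags containing it form a connected subtree. All three properties hold, so this is a valid tree decomposition of width max|bag| − 1 = 2, and hence tw(G) ≤ 2.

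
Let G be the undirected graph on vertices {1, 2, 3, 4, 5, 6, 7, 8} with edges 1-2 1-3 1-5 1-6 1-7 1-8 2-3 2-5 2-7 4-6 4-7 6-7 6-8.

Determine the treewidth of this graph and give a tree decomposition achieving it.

Every bag has size at most 3, so the width is 3 − 1 = 2 and tw(G) ≤ 2. On the other hand G contains the 3-clique {1, 6, 8}. A clique must lie in a single bag of any decomposition, so no decomposition can have width below 2. Combining the bounds, tw(G) = 2.

Treewidth 2.
One such decomposition:
Bags: B1 = {1, 2, 3}  B2 = {1, 2, 7}  B3 = {1, 6, 7}  B4 = {4, 6, 7}  B5 = {1, 6, 8}  B6 = {1, 2, 5}
Tree: B1–B2, B2–B3, B3–B4, B3–B5, B1–B6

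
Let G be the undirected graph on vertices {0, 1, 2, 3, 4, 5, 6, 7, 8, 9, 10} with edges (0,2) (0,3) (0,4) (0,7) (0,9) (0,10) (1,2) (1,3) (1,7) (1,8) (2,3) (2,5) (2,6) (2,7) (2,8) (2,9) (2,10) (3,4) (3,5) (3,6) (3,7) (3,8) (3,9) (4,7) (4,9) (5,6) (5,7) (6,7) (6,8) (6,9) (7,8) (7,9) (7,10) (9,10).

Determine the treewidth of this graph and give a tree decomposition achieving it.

Each bag holds 5 vertices, so the decomposition has width 4, which upper-bounds the treewidth. On the other hand G contains the 5-clique {0, 2, 7, 9, 10}. A clique must lie in a single bag of any decomposition, so no decomposition can have width below 4. The upper and lower bounds meet at 4, so that is the treewidth.

Treewidth 4.
Bags: B1 = {2, 3, 6, 7, 9}  B2 = {2, 3, 6, 7, 8}  B3 = {0, 2, 3, 7, 9}  B4 = {1, 2, 3, 7, 8}  B5 = {0, 2, 7, 9, 10}  B6 = {0, 3, 4, 7, 9}  B7 = {2, 3, 5, 6, 7}
Tree: B1–B2, B1–B3, B2–B4, B3–B5, B3–B6, B1–B7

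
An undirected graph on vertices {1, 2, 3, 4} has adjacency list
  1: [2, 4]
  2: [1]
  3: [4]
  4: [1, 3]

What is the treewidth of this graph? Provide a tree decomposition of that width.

Treewidth 1.
Bags: B1 = {1, 2}  B2 = {1, 4}  B3 = {3, 4}
Tree: B1–B2, B2–B3

Every bag has size at most 2, so the width is 2 − 1 = 1 and tw(G) ≤ 1. Since G has at least one edge (e.g. 2–1), it is not an edgeless graph, so tw(G) ≥ 1. Combining the bounds, tw(G) = 1.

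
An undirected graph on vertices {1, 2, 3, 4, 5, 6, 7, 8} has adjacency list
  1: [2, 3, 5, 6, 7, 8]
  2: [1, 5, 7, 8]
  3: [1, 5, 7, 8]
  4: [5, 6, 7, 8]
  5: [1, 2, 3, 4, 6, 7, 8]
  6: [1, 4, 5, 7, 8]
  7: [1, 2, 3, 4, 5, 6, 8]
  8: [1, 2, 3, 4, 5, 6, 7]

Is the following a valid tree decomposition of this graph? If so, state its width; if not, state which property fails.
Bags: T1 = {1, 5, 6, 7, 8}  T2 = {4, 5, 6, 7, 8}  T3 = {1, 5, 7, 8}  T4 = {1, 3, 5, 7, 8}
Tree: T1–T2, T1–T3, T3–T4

No — vertex 2 appears in no bag.

A tree decomposition must satisfy three properties: every vertex lies in some bag; for every edge, both endpoints lie together in some bag; and for every vertex, the bags containing it form a connected subtree. Here vertex 2 appears in no bag, so the decomposition is invalid.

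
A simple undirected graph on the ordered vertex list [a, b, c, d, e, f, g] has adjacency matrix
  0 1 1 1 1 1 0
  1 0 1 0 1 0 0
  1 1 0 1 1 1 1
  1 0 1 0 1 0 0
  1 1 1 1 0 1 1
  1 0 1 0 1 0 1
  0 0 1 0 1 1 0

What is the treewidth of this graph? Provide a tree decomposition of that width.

The largest bag has 4 vertices, giving width 3; this decomposition certifies tw(G) ≤ 3. On the other hand G contains the 4-clique {c, e, f, g}. A clique must lie in a single bag of any decomposition, so no decomposition can have width below 3. Therefore the treewidth is 3.

Treewidth 3.
Bags: B1 = {a, b, c, e}  B2 = {a, c, e, f}  B3 = {c, e, f, g}  B4 = {a, c, d, e}
Tree: B1–B2, B2–B3, B2–B4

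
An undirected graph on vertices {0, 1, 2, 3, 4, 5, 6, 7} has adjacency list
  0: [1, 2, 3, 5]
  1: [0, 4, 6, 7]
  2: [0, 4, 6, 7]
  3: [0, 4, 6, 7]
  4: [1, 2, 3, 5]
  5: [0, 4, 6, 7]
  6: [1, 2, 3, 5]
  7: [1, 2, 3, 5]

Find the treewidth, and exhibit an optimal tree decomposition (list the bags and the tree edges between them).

Every bag has size at most 5, so the width is 5 − 1 = 4 and tw(G) ≤ 4. For the lower bound: the 5 vertex sets {3,7}, {2,4}, {0,1}, {5}, {6} are disjoint, each induces a connected subgraph, and every pair is joined by at least one edge of G. Contracting each set to a single vertex therefore yields K_{5} as a minor, and since treewidth is minor-monotone, tw(G) ≥ tw(K_{5}) = 4. The upper and lower bounds meet at 4, so that is the treewidth.

Treewidth 4.
One optimal decomposition is:
Bags: B1 = {1, 2, 3, 5, 7}  B2 = {1, 2, 3, 4, 5}  B3 = {0, 1, 2, 3, 5}  B4 = {1, 2, 3, 5, 6}
Tree: B1–B2, B2–B3, B3–B4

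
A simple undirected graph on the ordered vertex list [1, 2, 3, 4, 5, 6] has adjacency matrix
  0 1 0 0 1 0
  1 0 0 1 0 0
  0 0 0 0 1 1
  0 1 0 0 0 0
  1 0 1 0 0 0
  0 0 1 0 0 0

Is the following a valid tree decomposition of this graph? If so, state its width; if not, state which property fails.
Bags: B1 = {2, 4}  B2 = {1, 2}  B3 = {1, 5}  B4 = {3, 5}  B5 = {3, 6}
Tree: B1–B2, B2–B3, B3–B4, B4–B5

Yes; width 1.

Vertex coverage: the bags together contain {1, 2, 3, 4, 5, 6}, the full vertex set. Edge coverage: each edge of G has both endpoints in at least one bag. Running intersection: for every vertex, the bags containing it form a connected subtree. All three properties hold, so this is a valid tree decomposition of width max|bag| − 1 = 1, and hence tw(G) ≤ 1.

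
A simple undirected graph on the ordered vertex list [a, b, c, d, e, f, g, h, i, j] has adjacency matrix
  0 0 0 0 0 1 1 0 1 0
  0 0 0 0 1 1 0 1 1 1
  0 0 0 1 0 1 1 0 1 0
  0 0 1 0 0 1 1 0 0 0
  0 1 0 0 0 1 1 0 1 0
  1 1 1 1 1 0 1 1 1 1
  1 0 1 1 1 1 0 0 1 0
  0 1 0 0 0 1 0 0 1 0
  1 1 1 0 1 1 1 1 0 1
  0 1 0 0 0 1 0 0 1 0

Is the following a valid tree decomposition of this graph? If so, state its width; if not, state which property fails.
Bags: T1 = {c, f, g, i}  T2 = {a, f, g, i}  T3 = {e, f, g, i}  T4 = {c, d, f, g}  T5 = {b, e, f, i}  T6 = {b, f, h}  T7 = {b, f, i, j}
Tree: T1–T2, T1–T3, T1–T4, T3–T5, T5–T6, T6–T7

No — edge (i,h) lies in no bag.

A tree decomposition must satisfy three properties: every vertex lies in some bag; for every edge, both endpoints lie together in some bag; and for every vertex, the bags containing it form a connected subtree. Here edge (i,h) lies in no bag, so the decomposition is invalid.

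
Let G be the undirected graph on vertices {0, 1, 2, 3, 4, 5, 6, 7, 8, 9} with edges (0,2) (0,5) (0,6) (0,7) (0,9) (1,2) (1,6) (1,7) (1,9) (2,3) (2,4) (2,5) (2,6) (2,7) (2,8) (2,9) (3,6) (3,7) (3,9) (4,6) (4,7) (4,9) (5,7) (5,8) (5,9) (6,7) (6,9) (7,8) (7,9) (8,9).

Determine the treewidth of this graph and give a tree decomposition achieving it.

Each bag holds 5 vertices, so the decomposition has width 4, which upper-bounds the treewidth. On the other hand G contains the 5-clique {2, 5, 7, 8, 9}. A clique must lie in a single bag of any decomposition, so no decomposition can have width below 4. Combining the bounds, tw(G) = 4.

Treewidth 4.
Bags: B1 = {0, 2, 6, 7, 9}  B2 = {2, 4, 6, 7, 9}  B3 = {1, 2, 6, 7, 9}  B4 = {0, 2, 5, 7, 9}  B5 = {2, 3, 6, 7, 9}  B6 = {2, 5, 7, 8, 9}
Tree: B1–B2, B2–B3, B1–B4, B2–B5, B4–B6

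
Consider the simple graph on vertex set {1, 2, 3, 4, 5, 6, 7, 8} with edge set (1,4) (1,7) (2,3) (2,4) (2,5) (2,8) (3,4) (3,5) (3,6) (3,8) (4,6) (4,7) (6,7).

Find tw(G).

2

A width-2 tree decomposition is:
Bags: B1 = {2, 3, 5}  B2 = {2, 3, 4}  B3 = {3, 4, 6}  B4 = {4, 6, 7}  B5 = {1, 4, 7}  B6 = {2, 3, 8}
Tree: B1–B2, B2–B3, B3–B4, B4–B5, B1–B6
Each bag holds 3 vertices, so the decomposition has width 2, which upper-bounds the treewidth. Conversely, {1, 4, 7} is a clique of size 3, and the vertices of any clique must share a bag in every tree decomposition; so some bag has ≥ 3 vertices and tw(G) ≥ 2. Therefore the treewidth is 2.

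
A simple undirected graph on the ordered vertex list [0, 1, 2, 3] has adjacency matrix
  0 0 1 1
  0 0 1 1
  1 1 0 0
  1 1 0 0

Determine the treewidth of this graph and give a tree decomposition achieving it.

Treewidth 2.
Bags: B1 = {0, 1, 3}  B2 = {0, 1, 2}
Tree: B1–B2

Each bag holds 3 vertices, so the decomposition has width 2, which upper-bounds the treewidth. For the lower bound, G contains the cycle 1–3–0–2–1, so G is not a forest; only forests have treewidth ≤ 1, hence tw(G) ≥ 2. Therefore the treewidth is 2.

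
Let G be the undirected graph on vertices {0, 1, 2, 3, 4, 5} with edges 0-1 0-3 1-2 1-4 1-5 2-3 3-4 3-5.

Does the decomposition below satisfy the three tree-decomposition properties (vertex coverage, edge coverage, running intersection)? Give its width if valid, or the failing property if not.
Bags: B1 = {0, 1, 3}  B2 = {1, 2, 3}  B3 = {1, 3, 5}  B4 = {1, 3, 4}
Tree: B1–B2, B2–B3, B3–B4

Checking the three conditions: (i) the bags cover all of {0, 1, 2, 3, 4, 5}; (ii) for each edge, some bag contains both endpoints; (iii) the bags containing any fixed vertex form a subtree. All hold, so the decomposition is valid with width 3 − 1 = 2.

Yes; width 2.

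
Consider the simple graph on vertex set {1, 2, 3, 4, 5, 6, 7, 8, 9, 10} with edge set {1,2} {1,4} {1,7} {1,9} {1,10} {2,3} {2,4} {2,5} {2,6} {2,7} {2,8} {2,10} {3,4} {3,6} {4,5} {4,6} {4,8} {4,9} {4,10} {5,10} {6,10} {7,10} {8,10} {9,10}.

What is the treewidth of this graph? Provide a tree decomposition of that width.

The largest bag has 4 vertices, giving width 3; this decomposition certifies tw(G) ≤ 3. Conversely, {1, 4, 9, 10} is a clique of size 4, and the vertices of any clique must share a bag in every tree decomposition; so some bag has ≥ 4 vertices and tw(G) ≥ 3. The upper and lower bounds meet at 3, so that is the treewidth.

Treewidth 3.
One optimal decomposition is:
Bags: B1 = {2, 4, 8, 10}  B2 = {1, 2, 4, 10}  B3 = {2, 4, 5, 10}  B4 = {1, 4, 9, 10}  B5 = {1, 2, 7, 10}  B6 = {2, 4, 6, 10}  B7 = {2, 3, 4, 6}
Tree: B1–B2, B2–B3, B2–B4, B2–B5, B1–B6, B6–B7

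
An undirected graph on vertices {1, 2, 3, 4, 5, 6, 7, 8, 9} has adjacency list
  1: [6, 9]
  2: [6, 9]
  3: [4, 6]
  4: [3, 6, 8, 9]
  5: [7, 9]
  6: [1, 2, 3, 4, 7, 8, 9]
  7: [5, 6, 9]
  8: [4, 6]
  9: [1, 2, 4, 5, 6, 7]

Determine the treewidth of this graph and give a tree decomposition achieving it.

Treewidth 2.
One such decomposition:
Bags: B1 = {6, 7, 9}  B2 = {1, 6, 9}  B3 = {4, 6, 9}  B4 = {5, 7, 9}  B5 = {4, 6, 8}  B6 = {3, 4, 6}  B7 = {2, 6, 9}
Tree: B1–B2, B2–B3, B1–B4, B3–B5, B5–B6, B2–B7

The largest bag has 3 vertices, giving width 2; this decomposition certifies tw(G) ≤ 2. For the lower bound, the 3 vertices {5, 7, 9} are pairwise adjacent, and any tree decomposition puts a clique entirely inside one bag — forcing width ≥ 2. Therefore the treewidth is 2.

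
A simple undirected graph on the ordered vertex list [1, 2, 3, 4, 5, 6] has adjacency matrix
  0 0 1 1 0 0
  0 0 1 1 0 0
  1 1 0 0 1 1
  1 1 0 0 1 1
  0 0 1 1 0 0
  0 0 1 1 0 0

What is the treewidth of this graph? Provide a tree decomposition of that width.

Treewidth 2.
One such decomposition:
Bags: B1 = {1, 3, 4}  B2 = {3, 4, 6}  B3 = {3, 4, 5}  B4 = {2, 3, 4}
Tree: B1–B2, B2–B3, B3–B4

Each bag holds 3 vertices, so the decomposition has width 2, which upper-bounds the treewidth. For the lower bound, G contains the cycle 4–1–3–6–4, so G is not a forest; only forests have treewidth ≤ 1, hence tw(G) ≥ 2. Therefore the treewidth is 2.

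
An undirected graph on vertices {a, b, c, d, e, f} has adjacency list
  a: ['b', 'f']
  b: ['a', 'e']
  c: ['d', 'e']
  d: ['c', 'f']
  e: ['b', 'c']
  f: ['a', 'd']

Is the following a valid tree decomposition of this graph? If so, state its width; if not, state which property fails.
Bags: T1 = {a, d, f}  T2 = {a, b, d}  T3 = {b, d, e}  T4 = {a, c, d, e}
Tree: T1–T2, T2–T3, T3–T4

No — bags containing vertex a are not connected in the tree.

A tree decomposition must satisfy three properties: every vertex lies in some bag; for every edge, both endpoints lie together in some bag; and for every vertex, the bags containing it form a connected subtree. Here bags containing vertex a are not connected in the tree, so the decomposition is invalid.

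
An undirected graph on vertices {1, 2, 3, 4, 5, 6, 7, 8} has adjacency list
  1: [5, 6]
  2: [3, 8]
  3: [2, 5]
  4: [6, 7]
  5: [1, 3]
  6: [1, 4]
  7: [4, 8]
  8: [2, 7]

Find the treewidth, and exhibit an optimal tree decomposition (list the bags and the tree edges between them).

Treewidth 2.
Bags: B1 = {4, 7, 8}  B2 = {2, 4, 8}  B3 = {2, 3, 4}  B4 = {3, 4, 5}  B5 = {1, 4, 5}  B6 = {1, 4, 6}
Tree: B1–B2, B2–B3, B3–B4, B4–B5, B5–B6

The largest bag has 3 vertices, giving width 2; this decomposition certifies tw(G) ≤ 2. The edges 4–7–8–2–3–5–1–6–4 form a cycle, so G is not a tree and its treewidth is at least 2. Combining the bounds, tw(G) = 2.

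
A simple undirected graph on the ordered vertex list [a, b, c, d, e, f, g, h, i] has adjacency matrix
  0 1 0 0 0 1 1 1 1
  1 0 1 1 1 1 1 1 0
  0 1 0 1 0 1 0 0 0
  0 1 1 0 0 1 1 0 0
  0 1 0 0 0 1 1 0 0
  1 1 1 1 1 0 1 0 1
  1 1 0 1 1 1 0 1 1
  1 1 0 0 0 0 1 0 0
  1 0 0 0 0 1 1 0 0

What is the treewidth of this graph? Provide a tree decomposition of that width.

Treewidth 3.
One such decomposition:
Bags: B1 = {a, b, f, g}  B2 = {a, b, g, h}  B3 = {a, f, g, i}  B4 = {b, e, f, g}  B5 = {b, d, f, g}  B6 = {b, c, d, f}
Tree: B1–B2, B1–B3, B1–B4, B1–B5, B5–B6

The largest bag has 4 vertices, giving width 3; this decomposition certifies tw(G) ≤ 3. On the other hand G contains the 4-clique {a, b, g, h}. A clique must lie in a single bag of any decomposition, so no decomposition can have width below 3. The upper and lower bounds meet at 3, so that is the treewidth.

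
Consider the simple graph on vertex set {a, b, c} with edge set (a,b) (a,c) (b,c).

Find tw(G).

A width-2 tree decomposition is:
Bags: B1 = {a, b, c}
Tree: (single bag)
A single bag containing all 3 vertices is trivially a valid decomposition of width 2. On the other hand G contains the 3-clique {a, b, c}. A clique must lie in a single bag of any decomposition, so no decomposition can have width below 2. Therefore the treewidth is 2.

2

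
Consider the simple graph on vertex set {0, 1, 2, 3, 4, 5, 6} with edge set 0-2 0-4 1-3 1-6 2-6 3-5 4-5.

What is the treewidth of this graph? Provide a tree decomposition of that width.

Treewidth 2.
Bags: B1 = {0, 2, 6}  B2 = {0, 1, 6}  B3 = {0, 1, 3}  B4 = {0, 3, 5}  B5 = {0, 4, 5}
Tree: B1–B2, B2–B3, B3–B4, B4–B5

The largest bag has 3 vertices, giving width 2; this decomposition certifies tw(G) ≤ 2. The edges 0–2–6–1–3–5–4–0 form a cycle, so G is not a tree and its treewidth is at least 2. Combining the bounds, tw(G) = 2.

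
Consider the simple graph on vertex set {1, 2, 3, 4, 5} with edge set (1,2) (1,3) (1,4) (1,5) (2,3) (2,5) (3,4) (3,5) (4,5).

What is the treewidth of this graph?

A width-3 tree decomposition is:
Bags: B1 = {1, 2, 3, 5}  B2 = {1, 3, 4, 5}
Tree: B1–B2
Every bag has size at most 4, so the width is 4 − 1 = 3 and tw(G) ≤ 3. For the lower bound, the 4 vertices {1, 2, 3, 5} are pairwise adjacent, and any tree decomposition puts a clique entirely inside one bag — forcing width ≥ 3. Therefore the treewidth is 3.

3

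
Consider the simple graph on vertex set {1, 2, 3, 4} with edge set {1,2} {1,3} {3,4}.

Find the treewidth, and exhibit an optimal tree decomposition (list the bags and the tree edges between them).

Treewidth 1.
Bags: B1 = {3, 4}  B2 = {1, 3}  B3 = {1, 2}
Tree: B1–B2, B2–B3

Each bag holds 2 vertices, so the decomposition has width 1, which upper-bounds the treewidth. Since G has at least one edge (e.g. 4–3), it is not an edgeless graph, so tw(G) ≥ 1. Therefore the treewidth is 1.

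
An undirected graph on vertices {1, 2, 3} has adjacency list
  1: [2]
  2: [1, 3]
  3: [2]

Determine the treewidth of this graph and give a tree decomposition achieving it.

Treewidth 1.
One optimal decomposition is:
Bags: B1 = {2, 3}  B2 = {1, 2}
Tree: B1–B2

Every bag has size at most 2, so the width is 2 − 1 = 1 and tw(G) ≤ 1. G has an edge, so its treewidth is at least 1. Combining the bounds, tw(G) = 1.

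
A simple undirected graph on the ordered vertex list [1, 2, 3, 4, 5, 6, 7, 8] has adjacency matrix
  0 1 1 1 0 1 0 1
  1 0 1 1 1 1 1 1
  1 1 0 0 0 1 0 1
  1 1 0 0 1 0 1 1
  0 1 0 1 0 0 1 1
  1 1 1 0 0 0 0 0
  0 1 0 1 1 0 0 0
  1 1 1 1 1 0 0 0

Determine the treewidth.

3

A width-3 tree decomposition is:
Bags: B1 = {1, 2, 4, 8}  B2 = {2, 4, 5, 8}  B3 = {1, 2, 3, 8}  B4 = {1, 2, 3, 6}  B5 = {2, 4, 5, 7}
Tree: B1–B2, B1–B3, B3–B4, B2–B5
The largest bag has 4 vertices, giving width 3; this decomposition certifies tw(G) ≤ 3. Conversely, {1, 2, 3, 8} is a clique of size 4, and the vertices of any clique must share a bag in every tree decomposition; so some bag has ≥ 4 vertices and tw(G) ≥ 3. Therefore the treewidth is 3.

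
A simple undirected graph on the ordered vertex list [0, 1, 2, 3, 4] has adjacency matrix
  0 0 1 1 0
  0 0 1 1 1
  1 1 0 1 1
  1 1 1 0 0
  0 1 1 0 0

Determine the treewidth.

2

A width-2 tree decomposition is:
Bags: B1 = {1, 2, 4}  B2 = {1, 2, 3}  B3 = {0, 2, 3}
Tree: B1–B2, B2–B3
The largest bag has 3 vertices, giving width 2; this decomposition certifies tw(G) ≤ 2. Conversely, {0, 2, 3} is a clique of size 3, and the vertices of any clique must share a bag in every tree decomposition; so some bag has ≥ 3 vertices and tw(G) ≥ 2. The upper and lower bounds meet at 2, so that is the treewidth.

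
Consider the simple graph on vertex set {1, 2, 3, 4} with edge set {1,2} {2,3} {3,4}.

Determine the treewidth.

1

A width-1 tree decomposition is:
Bags: B1 = {3, 4}  B2 = {2, 3}  B3 = {1, 2}
Tree: B1–B2, B2–B3
Every bag has size at most 2, so the width is 2 − 1 = 1 and tw(G) ≤ 1. Any graph with an edge has treewidth ≥ 1, and G has the edge 4–3. The upper and lower bounds meet at 1, so that is the treewidth.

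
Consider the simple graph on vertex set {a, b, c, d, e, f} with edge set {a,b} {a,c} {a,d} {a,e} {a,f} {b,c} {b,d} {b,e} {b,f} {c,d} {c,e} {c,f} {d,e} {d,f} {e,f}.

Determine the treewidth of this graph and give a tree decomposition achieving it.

Treewidth 5.
One such decomposition:
Bags: B1 = {a, b, c, d, e, f}
Tree: (single bag)

A single bag containing all 6 vertices is trivially a valid decomposition of width 5. Conversely, {a, b, c, d, e, f} is a clique of size 6, and the vertices of any clique must share a bag in every tree decomposition; so some bag has ≥ 6 vertices and tw(G) ≥ 5. Hence tw(G) = 5 exactly.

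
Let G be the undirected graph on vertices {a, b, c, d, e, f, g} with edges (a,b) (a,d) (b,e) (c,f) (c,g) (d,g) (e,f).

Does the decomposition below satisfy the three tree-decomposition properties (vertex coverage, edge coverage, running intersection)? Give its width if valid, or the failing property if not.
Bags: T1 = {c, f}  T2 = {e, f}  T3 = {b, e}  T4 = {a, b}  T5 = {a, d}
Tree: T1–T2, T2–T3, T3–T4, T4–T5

No — vertex g appears in no bag.

A tree decomposition must satisfy three properties: every vertex lies in some bag; for every edge, both endpoints lie together in some bag; and for every vertex, the bags containing it form a connected subtree. Here vertex g appears in no bag, so the decomposition is invalid.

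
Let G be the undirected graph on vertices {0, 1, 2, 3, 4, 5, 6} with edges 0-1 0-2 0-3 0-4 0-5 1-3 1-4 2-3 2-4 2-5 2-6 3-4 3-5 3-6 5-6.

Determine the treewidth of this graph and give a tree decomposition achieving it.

Treewidth 3.
One such decomposition:
Bags: B1 = {0, 2, 3, 4}  B2 = {0, 1, 3, 4}  B3 = {0, 2, 3, 5}  B4 = {2, 3, 5, 6}
Tree: B1–B2, B1–B3, B3–B4

Every bag has size at most 4, so the width is 4 − 1 = 3 and tw(G) ≤ 3. Conversely, {0, 1, 3, 4} is a clique of size 4, and the vertices of any clique must share a bag in every tree decomposition; so some bag has ≥ 4 vertices and tw(G) ≥ 3. Combining the bounds, tw(G) = 3.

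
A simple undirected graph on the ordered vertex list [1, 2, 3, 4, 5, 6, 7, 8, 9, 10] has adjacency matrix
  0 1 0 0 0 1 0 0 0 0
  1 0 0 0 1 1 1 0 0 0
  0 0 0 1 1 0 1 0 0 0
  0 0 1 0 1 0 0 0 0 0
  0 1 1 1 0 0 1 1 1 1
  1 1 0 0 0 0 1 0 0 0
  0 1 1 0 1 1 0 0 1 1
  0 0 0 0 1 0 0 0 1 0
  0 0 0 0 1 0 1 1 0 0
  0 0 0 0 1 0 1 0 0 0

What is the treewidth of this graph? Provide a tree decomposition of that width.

Every bag has size at most 3, so the width is 3 − 1 = 2 and tw(G) ≤ 2. For the lower bound, the 3 vertices {1, 2, 6} are pairwise adjacent, and any tree decomposition puts a clique entirely inside one bag — forcing width ≥ 2. Combining the bounds, tw(G) = 2.

Treewidth 2.
One such decomposition:
Bags: B1 = {3, 5, 7}  B2 = {2, 5, 7}  B3 = {5, 7, 9}  B4 = {3, 4, 5}  B5 = {5, 8, 9}  B6 = {2, 6, 7}  B7 = {1, 2, 6}  B8 = {5, 7, 10}
Tree: B1–B2, B1–B3, B1–B4, B3–B5, B2–B6, B6–B7, B2–B8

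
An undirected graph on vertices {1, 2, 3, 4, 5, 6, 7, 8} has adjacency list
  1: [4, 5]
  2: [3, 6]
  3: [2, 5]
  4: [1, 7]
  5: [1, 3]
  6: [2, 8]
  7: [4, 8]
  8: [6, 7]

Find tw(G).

A width-2 tree decomposition is:
Bags: B1 = {2, 6, 8}  B2 = {2, 7, 8}  B3 = {2, 4, 7}  B4 = {1, 2, 4}  B5 = {1, 2, 5}  B6 = {2, 3, 5}
Tree: B1–B2, B2–B3, B3–B4, B4–B5, B5–B6
The largest bag has 3 vertices, giving width 2; this decomposition certifies tw(G) ≤ 2. For the lower bound, G contains the cycle 2–6–8–7–4–1–5–3–2, so G is not a forest; only forests have treewidth ≤ 1, hence tw(G) ≥ 2. Hence tw(G) = 2 exactly.

2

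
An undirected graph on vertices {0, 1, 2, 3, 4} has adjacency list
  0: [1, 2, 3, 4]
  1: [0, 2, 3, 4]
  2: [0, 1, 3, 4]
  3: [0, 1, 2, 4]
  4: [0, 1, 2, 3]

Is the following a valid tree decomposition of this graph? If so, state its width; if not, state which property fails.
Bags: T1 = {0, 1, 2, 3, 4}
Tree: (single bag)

Yes; width 4.

Vertex coverage: the bags together contain {0, 1, 2, 3, 4}, the full vertex set. Edge coverage: each edge of G has both endpoints in at least one bag. Running intersection: for every vertex, the bags containing it form a connected subtree. All three properties hold, so this is a valid tree decomposition of width max|bag| − 1 = 4, and hence tw(G) ≤ 4.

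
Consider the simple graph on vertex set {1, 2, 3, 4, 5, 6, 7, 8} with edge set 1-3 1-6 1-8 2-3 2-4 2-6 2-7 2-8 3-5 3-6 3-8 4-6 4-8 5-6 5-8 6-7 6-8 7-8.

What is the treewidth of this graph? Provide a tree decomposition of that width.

Treewidth 3.
One such decomposition:
Bags: B1 = {1, 3, 6, 8}  B2 = {2, 3, 6, 8}  B3 = {3, 5, 6, 8}  B4 = {2, 4, 6, 8}  B5 = {2, 6, 7, 8}
Tree: B1–B2, B1–B3, B2–B4, B2–B5

Every bag has size at most 4, so the width is 4 − 1 = 3 and tw(G) ≤ 3. For the lower bound, the 4 vertices {1, 3, 6, 8} are pairwise adjacent, and any tree decomposition puts a clique entirely inside one bag — forcing width ≥ 3. Therefore the treewidth is 3.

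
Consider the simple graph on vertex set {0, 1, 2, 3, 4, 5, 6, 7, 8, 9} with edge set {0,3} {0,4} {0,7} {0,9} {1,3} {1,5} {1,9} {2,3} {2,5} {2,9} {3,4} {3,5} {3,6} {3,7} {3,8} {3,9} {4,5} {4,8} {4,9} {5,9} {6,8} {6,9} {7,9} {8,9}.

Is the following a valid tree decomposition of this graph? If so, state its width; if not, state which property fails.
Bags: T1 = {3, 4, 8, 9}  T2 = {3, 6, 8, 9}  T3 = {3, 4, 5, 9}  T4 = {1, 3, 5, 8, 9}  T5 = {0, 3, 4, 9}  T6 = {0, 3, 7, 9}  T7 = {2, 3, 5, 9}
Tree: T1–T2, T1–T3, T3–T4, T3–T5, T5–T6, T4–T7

A tree decomposition must satisfy three properties: every vertex lies in some bag; for every edge, both endpoints lie together in some bag; and for every vertex, the bags containing it form a connected subtree. Here bags containing vertex 8 are not connected in the tree, so the decomposition is invalid.

No — bags containing vertex 8 are not connected in the tree.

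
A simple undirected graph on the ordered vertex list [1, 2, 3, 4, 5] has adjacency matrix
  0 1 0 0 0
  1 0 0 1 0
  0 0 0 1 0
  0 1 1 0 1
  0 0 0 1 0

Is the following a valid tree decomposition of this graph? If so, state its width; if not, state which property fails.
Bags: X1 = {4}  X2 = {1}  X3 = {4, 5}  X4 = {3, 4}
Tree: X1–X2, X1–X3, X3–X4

A tree decomposition must satisfy three properties: every vertex lies in some bag; for every edge, both endpoints lie together in some bag; and for every vertex, the bags containing it form a connected subtree. Here vertex 2 appears in no bag, so the decomposition is invalid.

No — vertex 2 appears in no bag.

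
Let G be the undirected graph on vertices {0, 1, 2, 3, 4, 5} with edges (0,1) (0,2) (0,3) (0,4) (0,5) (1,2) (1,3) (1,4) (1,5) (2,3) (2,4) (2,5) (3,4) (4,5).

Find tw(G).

4

A width-4 tree decomposition is:
Bags: B1 = {0, 1, 2, 3, 4}  B2 = {0, 1, 2, 4, 5}
Tree: B1–B2
The largest bag has 5 vertices, giving width 4; this decomposition certifies tw(G) ≤ 4. On the other hand G contains the 5-clique {0, 1, 2, 3, 4}. A clique must lie in a single bag of any decomposition, so no decomposition can have width below 4. Hence tw(G) = 4 exactly.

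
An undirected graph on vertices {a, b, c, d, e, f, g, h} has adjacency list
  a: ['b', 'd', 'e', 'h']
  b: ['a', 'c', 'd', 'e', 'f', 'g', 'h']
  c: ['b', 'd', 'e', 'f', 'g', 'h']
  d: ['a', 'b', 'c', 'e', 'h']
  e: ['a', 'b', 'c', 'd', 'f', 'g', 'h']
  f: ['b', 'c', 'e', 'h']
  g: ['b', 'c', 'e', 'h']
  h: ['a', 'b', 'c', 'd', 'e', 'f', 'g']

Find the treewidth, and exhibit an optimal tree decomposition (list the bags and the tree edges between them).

Treewidth 4.
One such decomposition:
Bags: B1 = {b, c, e, f, h}  B2 = {b, c, d, e, h}  B3 = {a, b, d, e, h}  B4 = {b, c, e, g, h}
Tree: B1–B2, B2–B3, B1–B4

The largest bag has 5 vertices, giving width 4; this decomposition certifies tw(G) ≤ 4. On the other hand G contains the 5-clique {b, c, d, e, h}. A clique must lie in a single bag of any decomposition, so no decomposition can have width below 4. Hence tw(G) = 4 exactly.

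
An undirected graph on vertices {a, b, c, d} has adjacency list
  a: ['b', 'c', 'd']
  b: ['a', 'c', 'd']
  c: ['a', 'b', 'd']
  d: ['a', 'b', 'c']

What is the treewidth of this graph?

A width-3 tree decomposition is:
Bags: B1 = {a, b, c, d}
Tree: (single bag)
With just one bag of size 4, the width is 4 − 1 = 3, so tw(G) ≤ 3. Conversely, {a, b, c, d} is a clique of size 4, and the vertices of any clique must share a bag in every tree decomposition; so some bag has ≥ 4 vertices and tw(G) ≥ 3. Therefore the treewidth is 3.

3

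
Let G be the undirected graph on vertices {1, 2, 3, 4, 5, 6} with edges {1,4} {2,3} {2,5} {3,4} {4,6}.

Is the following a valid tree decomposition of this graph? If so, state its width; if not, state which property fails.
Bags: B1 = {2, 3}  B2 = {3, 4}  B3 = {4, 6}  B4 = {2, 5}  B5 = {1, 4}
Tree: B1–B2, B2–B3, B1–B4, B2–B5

Yes; width 1.

Checking the three conditions: (i) the bags cover all of {1, 2, 3, 4, 5, 6}; (ii) for each edge, some bag contains both endpoints; (iii) the bags containing any fixed vertex form a subtree. All hold, so the decomposition is valid with width 2 − 1 = 1.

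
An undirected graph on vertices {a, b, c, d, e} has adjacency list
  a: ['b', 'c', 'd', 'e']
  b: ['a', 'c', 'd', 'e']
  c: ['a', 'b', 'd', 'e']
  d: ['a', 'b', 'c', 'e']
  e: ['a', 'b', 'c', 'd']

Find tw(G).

A width-4 tree decomposition is:
Bags: B1 = {a, b, c, d, e}
Tree: (single bag)
With just one bag of size 5, the width is 5 − 1 = 4, so tw(G) ≤ 4. For the lower bound, the 5 vertices {a, b, c, d, e} are pairwise adjacent, and any tree decomposition puts a clique entirely inside one bag — forcing width ≥ 4. Combining the bounds, tw(G) = 4.

4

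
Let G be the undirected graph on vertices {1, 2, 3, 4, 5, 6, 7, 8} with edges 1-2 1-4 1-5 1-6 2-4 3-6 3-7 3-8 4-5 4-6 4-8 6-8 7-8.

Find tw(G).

2

A width-2 tree decomposition is:
Bags: B1 = {1, 4, 5}  B2 = {1, 4, 6}  B3 = {1, 2, 4}  B4 = {4, 6, 8}  B5 = {3, 6, 8}  B6 = {3, 7, 8}
Tree: B1–B2, B2–B3, B2–B4, B4–B5, B5–B6
The largest bag has 3 vertices, giving width 2; this decomposition certifies tw(G) ≤ 2. Conversely, {3, 6, 8} is a clique of size 3, and the vertices of any clique must share a bag in every tree decomposition; so some bag has ≥ 3 vertices and tw(G) ≥ 2. The upper and lower bounds meet at 2, so that is the treewidth.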